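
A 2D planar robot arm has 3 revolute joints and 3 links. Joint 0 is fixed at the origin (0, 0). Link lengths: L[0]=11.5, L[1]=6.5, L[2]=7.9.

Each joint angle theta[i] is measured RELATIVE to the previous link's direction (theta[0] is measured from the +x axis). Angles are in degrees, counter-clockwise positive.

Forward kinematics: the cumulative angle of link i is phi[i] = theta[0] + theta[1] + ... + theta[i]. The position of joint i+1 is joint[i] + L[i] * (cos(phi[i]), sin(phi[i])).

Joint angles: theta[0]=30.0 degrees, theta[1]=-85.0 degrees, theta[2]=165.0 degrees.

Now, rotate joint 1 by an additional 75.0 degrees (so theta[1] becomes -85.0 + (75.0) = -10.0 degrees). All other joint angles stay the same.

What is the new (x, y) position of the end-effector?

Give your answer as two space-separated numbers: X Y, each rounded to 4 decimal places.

Answer: 8.1974 7.2846

Derivation:
joint[0] = (0.0000, 0.0000)  (base)
link 0: phi[0] = 30 = 30 deg
  cos(30 deg) = 0.8660, sin(30 deg) = 0.5000
  joint[1] = (0.0000, 0.0000) + 11.5 * (0.8660, 0.5000) = (0.0000 + 9.9593, 0.0000 + 5.7500) = (9.9593, 5.7500)
link 1: phi[1] = 30 + -10 = 20 deg
  cos(20 deg) = 0.9397, sin(20 deg) = 0.3420
  joint[2] = (9.9593, 5.7500) + 6.5 * (0.9397, 0.3420) = (9.9593 + 6.1080, 5.7500 + 2.2231) = (16.0673, 7.9731)
link 2: phi[2] = 30 + -10 + 165 = 185 deg
  cos(185 deg) = -0.9962, sin(185 deg) = -0.0872
  joint[3] = (16.0673, 7.9731) + 7.9 * (-0.9962, -0.0872) = (16.0673 + -7.8699, 7.9731 + -0.6885) = (8.1974, 7.2846)
End effector: (8.1974, 7.2846)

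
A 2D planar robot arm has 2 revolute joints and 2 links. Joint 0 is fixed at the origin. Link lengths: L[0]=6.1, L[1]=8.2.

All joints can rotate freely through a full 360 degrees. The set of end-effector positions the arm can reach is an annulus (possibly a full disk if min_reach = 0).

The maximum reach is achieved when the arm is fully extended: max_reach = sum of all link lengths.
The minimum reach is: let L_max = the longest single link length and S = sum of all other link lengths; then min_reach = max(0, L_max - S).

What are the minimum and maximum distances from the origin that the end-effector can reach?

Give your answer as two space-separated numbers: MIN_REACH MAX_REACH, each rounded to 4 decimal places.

Link lengths: [6.1, 8.2]
max_reach = 6.1 + 8.2 = 14.3
L_max = max([6.1, 8.2]) = 8.2
S (sum of others) = 14.3 - 8.2 = 6.1
min_reach = max(0, 8.2 - 6.1) = max(0, 2.1) = 2.1

Answer: 2.1000 14.3000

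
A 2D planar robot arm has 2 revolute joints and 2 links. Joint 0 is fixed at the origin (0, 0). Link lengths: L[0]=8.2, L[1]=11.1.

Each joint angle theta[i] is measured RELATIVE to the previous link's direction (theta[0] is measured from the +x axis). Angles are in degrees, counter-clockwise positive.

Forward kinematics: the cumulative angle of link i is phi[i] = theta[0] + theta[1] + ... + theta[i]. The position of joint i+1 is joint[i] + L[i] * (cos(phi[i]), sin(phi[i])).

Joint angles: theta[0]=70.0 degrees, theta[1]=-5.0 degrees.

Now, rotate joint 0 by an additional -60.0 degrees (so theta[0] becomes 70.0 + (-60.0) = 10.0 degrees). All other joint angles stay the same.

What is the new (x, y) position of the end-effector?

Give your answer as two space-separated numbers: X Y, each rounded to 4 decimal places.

Answer: 19.1332 2.3913

Derivation:
joint[0] = (0.0000, 0.0000)  (base)
link 0: phi[0] = 10 = 10 deg
  cos(10 deg) = 0.9848, sin(10 deg) = 0.1736
  joint[1] = (0.0000, 0.0000) + 8.2 * (0.9848, 0.1736) = (0.0000 + 8.0754, 0.0000 + 1.4239) = (8.0754, 1.4239)
link 1: phi[1] = 10 + -5 = 5 deg
  cos(5 deg) = 0.9962, sin(5 deg) = 0.0872
  joint[2] = (8.0754, 1.4239) + 11.1 * (0.9962, 0.0872) = (8.0754 + 11.0578, 1.4239 + 0.9674) = (19.1332, 2.3913)
End effector: (19.1332, 2.3913)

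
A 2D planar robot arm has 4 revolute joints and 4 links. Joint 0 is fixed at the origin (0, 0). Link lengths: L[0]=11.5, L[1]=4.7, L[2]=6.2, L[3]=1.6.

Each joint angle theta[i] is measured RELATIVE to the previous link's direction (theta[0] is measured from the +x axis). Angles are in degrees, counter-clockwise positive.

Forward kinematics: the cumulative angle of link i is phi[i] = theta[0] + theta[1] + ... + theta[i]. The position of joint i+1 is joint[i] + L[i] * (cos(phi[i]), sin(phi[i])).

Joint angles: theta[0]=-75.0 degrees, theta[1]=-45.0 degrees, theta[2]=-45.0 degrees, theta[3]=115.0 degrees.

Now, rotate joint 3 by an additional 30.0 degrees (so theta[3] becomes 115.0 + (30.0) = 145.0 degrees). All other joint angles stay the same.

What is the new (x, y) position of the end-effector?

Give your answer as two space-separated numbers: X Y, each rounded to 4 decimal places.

Answer: -3.8588 -17.3304

Derivation:
joint[0] = (0.0000, 0.0000)  (base)
link 0: phi[0] = -75 = -75 deg
  cos(-75 deg) = 0.2588, sin(-75 deg) = -0.9659
  joint[1] = (0.0000, 0.0000) + 11.5 * (0.2588, -0.9659) = (0.0000 + 2.9764, 0.0000 + -11.1081) = (2.9764, -11.1081)
link 1: phi[1] = -75 + -45 = -120 deg
  cos(-120 deg) = -0.5000, sin(-120 deg) = -0.8660
  joint[2] = (2.9764, -11.1081) + 4.7 * (-0.5000, -0.8660) = (2.9764 + -2.3500, -11.1081 + -4.0703) = (0.6264, -15.1785)
link 2: phi[2] = -75 + -45 + -45 = -165 deg
  cos(-165 deg) = -0.9659, sin(-165 deg) = -0.2588
  joint[3] = (0.6264, -15.1785) + 6.2 * (-0.9659, -0.2588) = (0.6264 + -5.9887, -15.1785 + -1.6047) = (-5.3623, -16.7831)
link 3: phi[3] = -75 + -45 + -45 + 145 = -20 deg
  cos(-20 deg) = 0.9397, sin(-20 deg) = -0.3420
  joint[4] = (-5.3623, -16.7831) + 1.6 * (0.9397, -0.3420) = (-5.3623 + 1.5035, -16.7831 + -0.5472) = (-3.8588, -17.3304)
End effector: (-3.8588, -17.3304)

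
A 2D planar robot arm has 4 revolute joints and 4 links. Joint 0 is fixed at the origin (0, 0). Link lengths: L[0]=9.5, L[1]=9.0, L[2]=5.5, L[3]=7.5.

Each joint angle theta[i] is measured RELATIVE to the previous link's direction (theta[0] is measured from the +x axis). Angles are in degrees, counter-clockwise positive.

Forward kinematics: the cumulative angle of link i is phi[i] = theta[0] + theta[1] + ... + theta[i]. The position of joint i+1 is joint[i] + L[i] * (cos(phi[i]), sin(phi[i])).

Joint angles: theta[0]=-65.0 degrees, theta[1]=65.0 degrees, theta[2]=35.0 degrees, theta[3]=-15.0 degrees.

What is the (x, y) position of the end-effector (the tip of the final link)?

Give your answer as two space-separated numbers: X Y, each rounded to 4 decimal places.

Answer: 24.5679 -2.8901

Derivation:
joint[0] = (0.0000, 0.0000)  (base)
link 0: phi[0] = -65 = -65 deg
  cos(-65 deg) = 0.4226, sin(-65 deg) = -0.9063
  joint[1] = (0.0000, 0.0000) + 9.5 * (0.4226, -0.9063) = (0.0000 + 4.0149, 0.0000 + -8.6099) = (4.0149, -8.6099)
link 1: phi[1] = -65 + 65 = 0 deg
  cos(0 deg) = 1.0000, sin(0 deg) = 0.0000
  joint[2] = (4.0149, -8.6099) + 9 * (1.0000, 0.0000) = (4.0149 + 9.0000, -8.6099 + 0.0000) = (13.0149, -8.6099)
link 2: phi[2] = -65 + 65 + 35 = 35 deg
  cos(35 deg) = 0.8192, sin(35 deg) = 0.5736
  joint[3] = (13.0149, -8.6099) + 5.5 * (0.8192, 0.5736) = (13.0149 + 4.5053, -8.6099 + 3.1547) = (17.5202, -5.4553)
link 3: phi[3] = -65 + 65 + 35 + -15 = 20 deg
  cos(20 deg) = 0.9397, sin(20 deg) = 0.3420
  joint[4] = (17.5202, -5.4553) + 7.5 * (0.9397, 0.3420) = (17.5202 + 7.0477, -5.4553 + 2.5652) = (24.5679, -2.8901)
End effector: (24.5679, -2.8901)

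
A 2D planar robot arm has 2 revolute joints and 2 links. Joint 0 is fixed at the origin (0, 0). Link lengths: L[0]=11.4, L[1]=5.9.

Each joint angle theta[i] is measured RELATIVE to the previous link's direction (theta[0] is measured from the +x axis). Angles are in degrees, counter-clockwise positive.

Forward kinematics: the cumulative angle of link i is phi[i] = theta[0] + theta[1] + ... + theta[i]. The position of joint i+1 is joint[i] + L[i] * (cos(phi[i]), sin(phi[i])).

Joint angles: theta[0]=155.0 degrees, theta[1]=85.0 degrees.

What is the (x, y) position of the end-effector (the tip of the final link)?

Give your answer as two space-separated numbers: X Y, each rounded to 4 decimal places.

joint[0] = (0.0000, 0.0000)  (base)
link 0: phi[0] = 155 = 155 deg
  cos(155 deg) = -0.9063, sin(155 deg) = 0.4226
  joint[1] = (0.0000, 0.0000) + 11.4 * (-0.9063, 0.4226) = (0.0000 + -10.3319, 0.0000 + 4.8178) = (-10.3319, 4.8178)
link 1: phi[1] = 155 + 85 = 240 deg
  cos(240 deg) = -0.5000, sin(240 deg) = -0.8660
  joint[2] = (-10.3319, 4.8178) + 5.9 * (-0.5000, -0.8660) = (-10.3319 + -2.9500, 4.8178 + -5.1095) = (-13.2819, -0.2917)
End effector: (-13.2819, -0.2917)

Answer: -13.2819 -0.2917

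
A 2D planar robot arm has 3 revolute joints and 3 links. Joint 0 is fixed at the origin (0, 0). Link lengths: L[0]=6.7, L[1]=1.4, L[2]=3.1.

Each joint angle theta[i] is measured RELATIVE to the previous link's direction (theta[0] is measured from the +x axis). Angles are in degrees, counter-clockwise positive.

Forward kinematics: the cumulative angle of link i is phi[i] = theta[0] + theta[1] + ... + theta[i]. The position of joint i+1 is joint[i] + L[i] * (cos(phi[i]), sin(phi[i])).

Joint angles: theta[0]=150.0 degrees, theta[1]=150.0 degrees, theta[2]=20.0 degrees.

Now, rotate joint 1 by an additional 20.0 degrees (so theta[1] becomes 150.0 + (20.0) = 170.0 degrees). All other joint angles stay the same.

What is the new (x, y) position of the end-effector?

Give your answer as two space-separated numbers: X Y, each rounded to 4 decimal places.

Answer: -1.8169 1.3898

Derivation:
joint[0] = (0.0000, 0.0000)  (base)
link 0: phi[0] = 150 = 150 deg
  cos(150 deg) = -0.8660, sin(150 deg) = 0.5000
  joint[1] = (0.0000, 0.0000) + 6.7 * (-0.8660, 0.5000) = (0.0000 + -5.8024, 0.0000 + 3.3500) = (-5.8024, 3.3500)
link 1: phi[1] = 150 + 170 = 320 deg
  cos(320 deg) = 0.7660, sin(320 deg) = -0.6428
  joint[2] = (-5.8024, 3.3500) + 1.4 * (0.7660, -0.6428) = (-5.8024 + 1.0725, 3.3500 + -0.8999) = (-4.7299, 2.4501)
link 2: phi[2] = 150 + 170 + 20 = 340 deg
  cos(340 deg) = 0.9397, sin(340 deg) = -0.3420
  joint[3] = (-4.7299, 2.4501) + 3.1 * (0.9397, -0.3420) = (-4.7299 + 2.9130, 2.4501 + -1.0603) = (-1.8169, 1.3898)
End effector: (-1.8169, 1.3898)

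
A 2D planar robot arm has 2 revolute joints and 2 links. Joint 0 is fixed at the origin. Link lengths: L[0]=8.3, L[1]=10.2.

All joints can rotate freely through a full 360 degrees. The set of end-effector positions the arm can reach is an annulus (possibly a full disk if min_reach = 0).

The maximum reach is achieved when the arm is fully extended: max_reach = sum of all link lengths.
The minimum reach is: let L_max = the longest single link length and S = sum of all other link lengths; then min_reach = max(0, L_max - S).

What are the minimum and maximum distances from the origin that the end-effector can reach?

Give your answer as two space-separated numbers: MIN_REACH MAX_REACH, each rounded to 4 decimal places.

Answer: 1.9000 18.5000

Derivation:
Link lengths: [8.3, 10.2]
max_reach = 8.3 + 10.2 = 18.5
L_max = max([8.3, 10.2]) = 10.2
S (sum of others) = 18.5 - 10.2 = 8.3
min_reach = max(0, 10.2 - 8.3) = max(0, 1.9) = 1.9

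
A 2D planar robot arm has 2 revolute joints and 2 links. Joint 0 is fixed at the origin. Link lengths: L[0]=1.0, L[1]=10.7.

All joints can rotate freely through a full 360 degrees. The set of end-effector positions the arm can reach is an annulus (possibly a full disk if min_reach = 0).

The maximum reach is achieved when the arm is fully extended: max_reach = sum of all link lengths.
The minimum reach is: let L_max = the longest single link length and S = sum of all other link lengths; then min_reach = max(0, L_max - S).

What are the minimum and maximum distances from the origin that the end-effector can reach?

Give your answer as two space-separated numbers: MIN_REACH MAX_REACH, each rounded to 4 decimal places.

Answer: 9.7000 11.7000

Derivation:
Link lengths: [1.0, 10.7]
max_reach = 1 + 10.7 = 11.7
L_max = max([1.0, 10.7]) = 10.7
S (sum of others) = 11.7 - 10.7 = 1
min_reach = max(0, 10.7 - 1) = max(0, 9.7) = 9.7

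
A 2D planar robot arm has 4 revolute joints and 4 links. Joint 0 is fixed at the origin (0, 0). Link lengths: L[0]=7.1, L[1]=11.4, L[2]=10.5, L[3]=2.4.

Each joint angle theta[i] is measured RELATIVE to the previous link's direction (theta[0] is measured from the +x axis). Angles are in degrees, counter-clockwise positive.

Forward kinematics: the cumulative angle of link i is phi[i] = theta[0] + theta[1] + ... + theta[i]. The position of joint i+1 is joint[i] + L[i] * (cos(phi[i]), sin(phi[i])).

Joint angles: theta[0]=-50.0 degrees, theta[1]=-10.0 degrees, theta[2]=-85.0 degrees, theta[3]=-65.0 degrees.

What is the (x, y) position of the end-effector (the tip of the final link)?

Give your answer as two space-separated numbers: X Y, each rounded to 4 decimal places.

Answer: -0.4158 -20.1342

Derivation:
joint[0] = (0.0000, 0.0000)  (base)
link 0: phi[0] = -50 = -50 deg
  cos(-50 deg) = 0.6428, sin(-50 deg) = -0.7660
  joint[1] = (0.0000, 0.0000) + 7.1 * (0.6428, -0.7660) = (0.0000 + 4.5638, 0.0000 + -5.4389) = (4.5638, -5.4389)
link 1: phi[1] = -50 + -10 = -60 deg
  cos(-60 deg) = 0.5000, sin(-60 deg) = -0.8660
  joint[2] = (4.5638, -5.4389) + 11.4 * (0.5000, -0.8660) = (4.5638 + 5.7000, -5.4389 + -9.8727) = (10.2638, -15.3116)
link 2: phi[2] = -50 + -10 + -85 = -145 deg
  cos(-145 deg) = -0.8192, sin(-145 deg) = -0.5736
  joint[3] = (10.2638, -15.3116) + 10.5 * (-0.8192, -0.5736) = (10.2638 + -8.6011, -15.3116 + -6.0226) = (1.6627, -21.3342)
link 3: phi[3] = -50 + -10 + -85 + -65 = -210 deg
  cos(-210 deg) = -0.8660, sin(-210 deg) = 0.5000
  joint[4] = (1.6627, -21.3342) + 2.4 * (-0.8660, 0.5000) = (1.6627 + -2.0785, -21.3342 + 1.2000) = (-0.4158, -20.1342)
End effector: (-0.4158, -20.1342)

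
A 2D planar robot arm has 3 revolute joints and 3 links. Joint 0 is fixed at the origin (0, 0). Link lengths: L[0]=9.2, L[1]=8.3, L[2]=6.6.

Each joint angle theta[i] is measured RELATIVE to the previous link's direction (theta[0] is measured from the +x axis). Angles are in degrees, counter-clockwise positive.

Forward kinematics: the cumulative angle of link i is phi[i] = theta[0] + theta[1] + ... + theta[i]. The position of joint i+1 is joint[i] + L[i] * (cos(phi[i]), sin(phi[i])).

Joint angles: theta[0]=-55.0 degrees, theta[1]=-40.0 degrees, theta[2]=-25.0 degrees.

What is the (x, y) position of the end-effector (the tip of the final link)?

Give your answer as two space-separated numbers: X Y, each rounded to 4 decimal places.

Answer: 1.2535 -21.5204

Derivation:
joint[0] = (0.0000, 0.0000)  (base)
link 0: phi[0] = -55 = -55 deg
  cos(-55 deg) = 0.5736, sin(-55 deg) = -0.8192
  joint[1] = (0.0000, 0.0000) + 9.2 * (0.5736, -0.8192) = (0.0000 + 5.2769, 0.0000 + -7.5362) = (5.2769, -7.5362)
link 1: phi[1] = -55 + -40 = -95 deg
  cos(-95 deg) = -0.0872, sin(-95 deg) = -0.9962
  joint[2] = (5.2769, -7.5362) + 8.3 * (-0.0872, -0.9962) = (5.2769 + -0.7234, -7.5362 + -8.2684) = (4.5535, -15.8046)
link 2: phi[2] = -55 + -40 + -25 = -120 deg
  cos(-120 deg) = -0.5000, sin(-120 deg) = -0.8660
  joint[3] = (4.5535, -15.8046) + 6.6 * (-0.5000, -0.8660) = (4.5535 + -3.3000, -15.8046 + -5.7158) = (1.2535, -21.5204)
End effector: (1.2535, -21.5204)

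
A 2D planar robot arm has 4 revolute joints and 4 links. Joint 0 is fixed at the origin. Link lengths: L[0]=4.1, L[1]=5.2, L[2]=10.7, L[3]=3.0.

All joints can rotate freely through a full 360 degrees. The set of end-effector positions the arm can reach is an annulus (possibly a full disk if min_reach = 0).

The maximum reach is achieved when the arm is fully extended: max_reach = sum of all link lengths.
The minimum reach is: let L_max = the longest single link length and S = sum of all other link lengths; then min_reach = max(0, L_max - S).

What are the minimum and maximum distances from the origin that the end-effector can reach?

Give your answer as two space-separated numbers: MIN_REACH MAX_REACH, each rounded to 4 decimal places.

Link lengths: [4.1, 5.2, 10.7, 3.0]
max_reach = 4.1 + 5.2 + 10.7 + 3 = 23
L_max = max([4.1, 5.2, 10.7, 3.0]) = 10.7
S (sum of others) = 23 - 10.7 = 12.3
min_reach = max(0, 10.7 - 12.3) = max(0, -1.6) = 0

Answer: 0.0000 23.0000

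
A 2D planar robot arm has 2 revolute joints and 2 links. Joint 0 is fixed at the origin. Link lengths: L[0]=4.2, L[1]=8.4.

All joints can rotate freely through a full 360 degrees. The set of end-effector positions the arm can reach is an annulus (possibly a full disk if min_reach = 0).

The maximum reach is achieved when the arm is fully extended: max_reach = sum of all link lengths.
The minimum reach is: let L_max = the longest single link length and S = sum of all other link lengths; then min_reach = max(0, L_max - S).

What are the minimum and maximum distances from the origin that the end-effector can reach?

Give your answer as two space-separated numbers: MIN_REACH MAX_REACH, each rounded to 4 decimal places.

Link lengths: [4.2, 8.4]
max_reach = 4.2 + 8.4 = 12.6
L_max = max([4.2, 8.4]) = 8.4
S (sum of others) = 12.6 - 8.4 = 4.2
min_reach = max(0, 8.4 - 4.2) = max(0, 4.2) = 4.2

Answer: 4.2000 12.6000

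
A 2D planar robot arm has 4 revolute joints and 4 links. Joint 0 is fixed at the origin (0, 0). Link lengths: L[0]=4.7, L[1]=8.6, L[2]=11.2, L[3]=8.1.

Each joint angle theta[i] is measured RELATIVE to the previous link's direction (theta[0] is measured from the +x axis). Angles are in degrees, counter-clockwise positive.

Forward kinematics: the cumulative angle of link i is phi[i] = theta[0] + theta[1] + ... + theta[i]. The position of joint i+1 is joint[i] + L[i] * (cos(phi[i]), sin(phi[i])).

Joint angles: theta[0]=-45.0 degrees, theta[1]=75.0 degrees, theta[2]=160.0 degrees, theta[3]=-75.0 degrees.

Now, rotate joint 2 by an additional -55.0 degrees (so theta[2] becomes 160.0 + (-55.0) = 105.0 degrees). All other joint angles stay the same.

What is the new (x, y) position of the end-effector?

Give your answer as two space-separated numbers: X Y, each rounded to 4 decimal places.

Answer: 6.9016 15.9110

Derivation:
joint[0] = (0.0000, 0.0000)  (base)
link 0: phi[0] = -45 = -45 deg
  cos(-45 deg) = 0.7071, sin(-45 deg) = -0.7071
  joint[1] = (0.0000, 0.0000) + 4.7 * (0.7071, -0.7071) = (0.0000 + 3.3234, 0.0000 + -3.3234) = (3.3234, -3.3234)
link 1: phi[1] = -45 + 75 = 30 deg
  cos(30 deg) = 0.8660, sin(30 deg) = 0.5000
  joint[2] = (3.3234, -3.3234) + 8.6 * (0.8660, 0.5000) = (3.3234 + 7.4478, -3.3234 + 4.3000) = (10.7712, 0.9766)
link 2: phi[2] = -45 + 75 + 105 = 135 deg
  cos(135 deg) = -0.7071, sin(135 deg) = 0.7071
  joint[3] = (10.7712, 0.9766) + 11.2 * (-0.7071, 0.7071) = (10.7712 + -7.9196, 0.9766 + 7.9196) = (2.8516, 8.8962)
link 3: phi[3] = -45 + 75 + 105 + -75 = 60 deg
  cos(60 deg) = 0.5000, sin(60 deg) = 0.8660
  joint[4] = (2.8516, 8.8962) + 8.1 * (0.5000, 0.8660) = (2.8516 + 4.0500, 8.8962 + 7.0148) = (6.9016, 15.9110)
End effector: (6.9016, 15.9110)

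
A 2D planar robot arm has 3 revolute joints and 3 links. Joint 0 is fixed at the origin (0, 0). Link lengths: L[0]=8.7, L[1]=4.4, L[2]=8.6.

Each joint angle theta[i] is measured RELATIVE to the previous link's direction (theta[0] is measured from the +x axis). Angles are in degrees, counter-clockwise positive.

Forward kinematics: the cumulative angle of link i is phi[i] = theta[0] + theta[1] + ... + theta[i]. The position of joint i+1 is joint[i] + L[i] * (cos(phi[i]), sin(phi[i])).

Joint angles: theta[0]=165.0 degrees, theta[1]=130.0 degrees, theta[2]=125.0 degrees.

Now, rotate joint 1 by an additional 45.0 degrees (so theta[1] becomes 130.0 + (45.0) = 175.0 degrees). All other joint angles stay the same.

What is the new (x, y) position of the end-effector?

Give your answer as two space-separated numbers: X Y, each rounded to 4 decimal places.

Answer: -6.4948 9.0538

Derivation:
joint[0] = (0.0000, 0.0000)  (base)
link 0: phi[0] = 165 = 165 deg
  cos(165 deg) = -0.9659, sin(165 deg) = 0.2588
  joint[1] = (0.0000, 0.0000) + 8.7 * (-0.9659, 0.2588) = (0.0000 + -8.4036, 0.0000 + 2.2517) = (-8.4036, 2.2517)
link 1: phi[1] = 165 + 175 = 340 deg
  cos(340 deg) = 0.9397, sin(340 deg) = -0.3420
  joint[2] = (-8.4036, 2.2517) + 4.4 * (0.9397, -0.3420) = (-8.4036 + 4.1346, 2.2517 + -1.5049) = (-4.2689, 0.7468)
link 2: phi[2] = 165 + 175 + 125 = 465 deg
  cos(465 deg) = -0.2588, sin(465 deg) = 0.9659
  joint[3] = (-4.2689, 0.7468) + 8.6 * (-0.2588, 0.9659) = (-4.2689 + -2.2258, 0.7468 + 8.3070) = (-6.4948, 9.0538)
End effector: (-6.4948, 9.0538)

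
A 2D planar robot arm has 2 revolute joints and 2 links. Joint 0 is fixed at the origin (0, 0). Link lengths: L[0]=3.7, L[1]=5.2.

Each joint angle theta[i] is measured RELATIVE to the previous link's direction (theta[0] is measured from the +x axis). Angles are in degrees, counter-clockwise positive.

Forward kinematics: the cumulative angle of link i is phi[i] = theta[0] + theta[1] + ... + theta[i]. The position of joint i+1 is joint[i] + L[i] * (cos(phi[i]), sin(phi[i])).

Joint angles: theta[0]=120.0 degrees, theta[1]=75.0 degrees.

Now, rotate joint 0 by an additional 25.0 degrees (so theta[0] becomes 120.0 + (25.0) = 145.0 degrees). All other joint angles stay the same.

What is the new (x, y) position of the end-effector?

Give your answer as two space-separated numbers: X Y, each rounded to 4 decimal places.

joint[0] = (0.0000, 0.0000)  (base)
link 0: phi[0] = 145 = 145 deg
  cos(145 deg) = -0.8192, sin(145 deg) = 0.5736
  joint[1] = (0.0000, 0.0000) + 3.7 * (-0.8192, 0.5736) = (0.0000 + -3.0309, 0.0000 + 2.1222) = (-3.0309, 2.1222)
link 1: phi[1] = 145 + 75 = 220 deg
  cos(220 deg) = -0.7660, sin(220 deg) = -0.6428
  joint[2] = (-3.0309, 2.1222) + 5.2 * (-0.7660, -0.6428) = (-3.0309 + -3.9834, 2.1222 + -3.3425) = (-7.0143, -1.2203)
End effector: (-7.0143, -1.2203)

Answer: -7.0143 -1.2203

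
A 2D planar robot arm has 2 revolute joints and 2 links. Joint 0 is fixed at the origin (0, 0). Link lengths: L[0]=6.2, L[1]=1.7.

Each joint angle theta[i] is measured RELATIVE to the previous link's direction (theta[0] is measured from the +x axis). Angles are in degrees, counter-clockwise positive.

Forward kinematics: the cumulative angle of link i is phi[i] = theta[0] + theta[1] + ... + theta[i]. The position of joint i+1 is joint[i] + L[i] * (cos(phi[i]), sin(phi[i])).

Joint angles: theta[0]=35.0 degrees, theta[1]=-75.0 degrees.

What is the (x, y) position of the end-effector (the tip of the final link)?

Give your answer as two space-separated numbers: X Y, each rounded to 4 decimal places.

Answer: 6.3810 2.4634

Derivation:
joint[0] = (0.0000, 0.0000)  (base)
link 0: phi[0] = 35 = 35 deg
  cos(35 deg) = 0.8192, sin(35 deg) = 0.5736
  joint[1] = (0.0000, 0.0000) + 6.2 * (0.8192, 0.5736) = (0.0000 + 5.0787, 0.0000 + 3.5562) = (5.0787, 3.5562)
link 1: phi[1] = 35 + -75 = -40 deg
  cos(-40 deg) = 0.7660, sin(-40 deg) = -0.6428
  joint[2] = (5.0787, 3.5562) + 1.7 * (0.7660, -0.6428) = (5.0787 + 1.3023, 3.5562 + -1.0927) = (6.3810, 2.4634)
End effector: (6.3810, 2.4634)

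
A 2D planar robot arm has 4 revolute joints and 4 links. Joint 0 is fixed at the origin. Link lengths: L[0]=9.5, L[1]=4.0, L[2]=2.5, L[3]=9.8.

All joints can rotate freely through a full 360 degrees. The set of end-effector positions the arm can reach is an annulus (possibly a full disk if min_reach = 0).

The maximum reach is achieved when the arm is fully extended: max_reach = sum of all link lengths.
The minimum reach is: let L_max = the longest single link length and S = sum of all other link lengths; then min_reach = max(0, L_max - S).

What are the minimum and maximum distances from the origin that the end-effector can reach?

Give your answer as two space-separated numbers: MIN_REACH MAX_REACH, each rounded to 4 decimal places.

Answer: 0.0000 25.8000

Derivation:
Link lengths: [9.5, 4.0, 2.5, 9.8]
max_reach = 9.5 + 4 + 2.5 + 9.8 = 25.8
L_max = max([9.5, 4.0, 2.5, 9.8]) = 9.8
S (sum of others) = 25.8 - 9.8 = 16
min_reach = max(0, 9.8 - 16) = max(0, -6.2) = 0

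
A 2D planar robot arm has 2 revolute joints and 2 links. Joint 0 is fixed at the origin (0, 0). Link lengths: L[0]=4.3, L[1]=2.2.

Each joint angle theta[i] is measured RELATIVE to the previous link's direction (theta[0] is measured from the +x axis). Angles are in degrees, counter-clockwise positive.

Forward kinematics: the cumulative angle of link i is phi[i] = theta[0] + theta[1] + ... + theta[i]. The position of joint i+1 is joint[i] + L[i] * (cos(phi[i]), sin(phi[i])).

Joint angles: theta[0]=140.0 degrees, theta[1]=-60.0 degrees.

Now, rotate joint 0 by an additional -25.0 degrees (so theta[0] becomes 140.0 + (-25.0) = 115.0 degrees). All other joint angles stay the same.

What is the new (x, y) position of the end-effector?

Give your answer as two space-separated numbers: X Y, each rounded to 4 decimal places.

joint[0] = (0.0000, 0.0000)  (base)
link 0: phi[0] = 115 = 115 deg
  cos(115 deg) = -0.4226, sin(115 deg) = 0.9063
  joint[1] = (0.0000, 0.0000) + 4.3 * (-0.4226, 0.9063) = (0.0000 + -1.8173, 0.0000 + 3.8971) = (-1.8173, 3.8971)
link 1: phi[1] = 115 + -60 = 55 deg
  cos(55 deg) = 0.5736, sin(55 deg) = 0.8192
  joint[2] = (-1.8173, 3.8971) + 2.2 * (0.5736, 0.8192) = (-1.8173 + 1.2619, 3.8971 + 1.8021) = (-0.5554, 5.6993)
End effector: (-0.5554, 5.6993)

Answer: -0.5554 5.6993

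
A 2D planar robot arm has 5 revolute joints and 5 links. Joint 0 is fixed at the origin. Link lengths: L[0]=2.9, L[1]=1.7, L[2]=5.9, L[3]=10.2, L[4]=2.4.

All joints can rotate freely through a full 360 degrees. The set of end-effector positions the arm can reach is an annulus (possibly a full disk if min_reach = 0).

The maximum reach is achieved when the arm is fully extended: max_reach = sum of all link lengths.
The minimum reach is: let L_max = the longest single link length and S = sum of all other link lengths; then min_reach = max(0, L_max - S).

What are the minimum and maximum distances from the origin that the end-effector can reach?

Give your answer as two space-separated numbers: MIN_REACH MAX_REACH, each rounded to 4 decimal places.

Answer: 0.0000 23.1000

Derivation:
Link lengths: [2.9, 1.7, 5.9, 10.2, 2.4]
max_reach = 2.9 + 1.7 + 5.9 + 10.2 + 2.4 = 23.1
L_max = max([2.9, 1.7, 5.9, 10.2, 2.4]) = 10.2
S (sum of others) = 23.1 - 10.2 = 12.9
min_reach = max(0, 10.2 - 12.9) = max(0, -2.7) = 0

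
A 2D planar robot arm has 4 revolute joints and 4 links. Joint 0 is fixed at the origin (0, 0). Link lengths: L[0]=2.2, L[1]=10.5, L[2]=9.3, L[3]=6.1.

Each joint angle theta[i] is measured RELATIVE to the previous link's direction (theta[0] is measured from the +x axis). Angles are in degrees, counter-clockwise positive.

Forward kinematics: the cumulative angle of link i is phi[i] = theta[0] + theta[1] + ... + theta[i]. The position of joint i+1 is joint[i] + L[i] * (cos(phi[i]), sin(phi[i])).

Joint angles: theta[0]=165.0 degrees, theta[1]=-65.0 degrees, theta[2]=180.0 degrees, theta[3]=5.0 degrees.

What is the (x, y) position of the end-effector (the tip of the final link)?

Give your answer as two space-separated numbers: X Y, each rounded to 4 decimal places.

Answer: -0.7546 -4.1410

Derivation:
joint[0] = (0.0000, 0.0000)  (base)
link 0: phi[0] = 165 = 165 deg
  cos(165 deg) = -0.9659, sin(165 deg) = 0.2588
  joint[1] = (0.0000, 0.0000) + 2.2 * (-0.9659, 0.2588) = (0.0000 + -2.1250, 0.0000 + 0.5694) = (-2.1250, 0.5694)
link 1: phi[1] = 165 + -65 = 100 deg
  cos(100 deg) = -0.1736, sin(100 deg) = 0.9848
  joint[2] = (-2.1250, 0.5694) + 10.5 * (-0.1736, 0.9848) = (-2.1250 + -1.8233, 0.5694 + 10.3405) = (-3.9483, 10.9099)
link 2: phi[2] = 165 + -65 + 180 = 280 deg
  cos(280 deg) = 0.1736, sin(280 deg) = -0.9848
  joint[3] = (-3.9483, 10.9099) + 9.3 * (0.1736, -0.9848) = (-3.9483 + 1.6149, 10.9099 + -9.1587) = (-2.3334, 1.7512)
link 3: phi[3] = 165 + -65 + 180 + 5 = 285 deg
  cos(285 deg) = 0.2588, sin(285 deg) = -0.9659
  joint[4] = (-2.3334, 1.7512) + 6.1 * (0.2588, -0.9659) = (-2.3334 + 1.5788, 1.7512 + -5.8921) = (-0.7546, -4.1410)
End effector: (-0.7546, -4.1410)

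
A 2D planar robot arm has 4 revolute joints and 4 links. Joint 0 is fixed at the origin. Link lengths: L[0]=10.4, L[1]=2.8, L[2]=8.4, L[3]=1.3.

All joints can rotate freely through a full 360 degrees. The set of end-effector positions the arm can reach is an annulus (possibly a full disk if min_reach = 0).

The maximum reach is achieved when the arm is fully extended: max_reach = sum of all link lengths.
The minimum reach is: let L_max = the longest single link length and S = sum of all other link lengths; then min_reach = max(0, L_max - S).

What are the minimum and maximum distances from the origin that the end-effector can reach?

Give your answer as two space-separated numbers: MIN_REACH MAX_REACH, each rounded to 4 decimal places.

Answer: 0.0000 22.9000

Derivation:
Link lengths: [10.4, 2.8, 8.4, 1.3]
max_reach = 10.4 + 2.8 + 8.4 + 1.3 = 22.9
L_max = max([10.4, 2.8, 8.4, 1.3]) = 10.4
S (sum of others) = 22.9 - 10.4 = 12.5
min_reach = max(0, 10.4 - 12.5) = max(0, -2.1) = 0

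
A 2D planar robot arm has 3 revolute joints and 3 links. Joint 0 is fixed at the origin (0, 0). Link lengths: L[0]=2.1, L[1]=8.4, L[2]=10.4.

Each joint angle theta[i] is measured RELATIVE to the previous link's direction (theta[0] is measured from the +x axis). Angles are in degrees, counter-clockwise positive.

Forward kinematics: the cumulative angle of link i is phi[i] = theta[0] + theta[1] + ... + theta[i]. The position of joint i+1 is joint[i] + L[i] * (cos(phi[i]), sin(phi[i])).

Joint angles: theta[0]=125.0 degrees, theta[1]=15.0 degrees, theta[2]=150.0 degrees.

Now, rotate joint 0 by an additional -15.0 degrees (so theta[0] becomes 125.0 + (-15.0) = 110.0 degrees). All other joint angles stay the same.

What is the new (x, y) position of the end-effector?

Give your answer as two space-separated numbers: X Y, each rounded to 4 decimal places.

joint[0] = (0.0000, 0.0000)  (base)
link 0: phi[0] = 110 = 110 deg
  cos(110 deg) = -0.3420, sin(110 deg) = 0.9397
  joint[1] = (0.0000, 0.0000) + 2.1 * (-0.3420, 0.9397) = (0.0000 + -0.7182, 0.0000 + 1.9734) = (-0.7182, 1.9734)
link 1: phi[1] = 110 + 15 = 125 deg
  cos(125 deg) = -0.5736, sin(125 deg) = 0.8192
  joint[2] = (-0.7182, 1.9734) + 8.4 * (-0.5736, 0.8192) = (-0.7182 + -4.8180, 1.9734 + 6.8809) = (-5.5363, 8.8542)
link 2: phi[2] = 110 + 15 + 150 = 275 deg
  cos(275 deg) = 0.0872, sin(275 deg) = -0.9962
  joint[3] = (-5.5363, 8.8542) + 10.4 * (0.0872, -0.9962) = (-5.5363 + 0.9064, 8.8542 + -10.3604) = (-4.6299, -1.5062)
End effector: (-4.6299, -1.5062)

Answer: -4.6299 -1.5062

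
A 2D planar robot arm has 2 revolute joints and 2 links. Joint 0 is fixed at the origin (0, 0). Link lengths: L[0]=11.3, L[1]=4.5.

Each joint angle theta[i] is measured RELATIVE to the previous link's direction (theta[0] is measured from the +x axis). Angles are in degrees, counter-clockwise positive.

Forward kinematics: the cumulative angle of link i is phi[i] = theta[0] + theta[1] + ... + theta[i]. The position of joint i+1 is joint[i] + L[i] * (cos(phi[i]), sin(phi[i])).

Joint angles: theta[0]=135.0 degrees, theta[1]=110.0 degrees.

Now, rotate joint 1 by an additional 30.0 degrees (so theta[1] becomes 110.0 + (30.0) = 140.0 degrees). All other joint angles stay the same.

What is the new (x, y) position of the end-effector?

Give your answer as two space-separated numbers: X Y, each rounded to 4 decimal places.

Answer: -7.5981 3.5074

Derivation:
joint[0] = (0.0000, 0.0000)  (base)
link 0: phi[0] = 135 = 135 deg
  cos(135 deg) = -0.7071, sin(135 deg) = 0.7071
  joint[1] = (0.0000, 0.0000) + 11.3 * (-0.7071, 0.7071) = (0.0000 + -7.9903, 0.0000 + 7.9903) = (-7.9903, 7.9903)
link 1: phi[1] = 135 + 140 = 275 deg
  cos(275 deg) = 0.0872, sin(275 deg) = -0.9962
  joint[2] = (-7.9903, 7.9903) + 4.5 * (0.0872, -0.9962) = (-7.9903 + 0.3922, 7.9903 + -4.4829) = (-7.5981, 3.5074)
End effector: (-7.5981, 3.5074)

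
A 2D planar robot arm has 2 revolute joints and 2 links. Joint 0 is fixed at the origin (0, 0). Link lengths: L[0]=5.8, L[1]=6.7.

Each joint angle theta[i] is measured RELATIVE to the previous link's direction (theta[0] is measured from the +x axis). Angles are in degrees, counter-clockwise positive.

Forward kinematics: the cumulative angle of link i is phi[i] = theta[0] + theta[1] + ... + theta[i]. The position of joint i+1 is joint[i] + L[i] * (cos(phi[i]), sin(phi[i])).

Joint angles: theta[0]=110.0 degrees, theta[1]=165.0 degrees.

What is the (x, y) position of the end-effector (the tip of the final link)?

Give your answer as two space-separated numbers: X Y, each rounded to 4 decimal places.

Answer: -1.3998 -1.2243

Derivation:
joint[0] = (0.0000, 0.0000)  (base)
link 0: phi[0] = 110 = 110 deg
  cos(110 deg) = -0.3420, sin(110 deg) = 0.9397
  joint[1] = (0.0000, 0.0000) + 5.8 * (-0.3420, 0.9397) = (0.0000 + -1.9837, 0.0000 + 5.4502) = (-1.9837, 5.4502)
link 1: phi[1] = 110 + 165 = 275 deg
  cos(275 deg) = 0.0872, sin(275 deg) = -0.9962
  joint[2] = (-1.9837, 5.4502) + 6.7 * (0.0872, -0.9962) = (-1.9837 + 0.5839, 5.4502 + -6.6745) = (-1.3998, -1.2243)
End effector: (-1.3998, -1.2243)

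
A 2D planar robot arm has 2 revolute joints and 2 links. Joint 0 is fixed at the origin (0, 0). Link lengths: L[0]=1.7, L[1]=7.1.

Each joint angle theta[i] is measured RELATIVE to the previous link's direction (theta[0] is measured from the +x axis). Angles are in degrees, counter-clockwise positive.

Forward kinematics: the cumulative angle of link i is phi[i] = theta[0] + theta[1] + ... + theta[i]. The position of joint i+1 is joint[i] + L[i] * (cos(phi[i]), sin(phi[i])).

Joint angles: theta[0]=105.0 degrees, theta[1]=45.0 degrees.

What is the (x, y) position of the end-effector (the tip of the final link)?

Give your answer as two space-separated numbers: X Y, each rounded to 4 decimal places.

joint[0] = (0.0000, 0.0000)  (base)
link 0: phi[0] = 105 = 105 deg
  cos(105 deg) = -0.2588, sin(105 deg) = 0.9659
  joint[1] = (0.0000, 0.0000) + 1.7 * (-0.2588, 0.9659) = (0.0000 + -0.4400, 0.0000 + 1.6421) = (-0.4400, 1.6421)
link 1: phi[1] = 105 + 45 = 150 deg
  cos(150 deg) = -0.8660, sin(150 deg) = 0.5000
  joint[2] = (-0.4400, 1.6421) + 7.1 * (-0.8660, 0.5000) = (-0.4400 + -6.1488, 1.6421 + 3.5500) = (-6.5888, 5.1921)
End effector: (-6.5888, 5.1921)

Answer: -6.5888 5.1921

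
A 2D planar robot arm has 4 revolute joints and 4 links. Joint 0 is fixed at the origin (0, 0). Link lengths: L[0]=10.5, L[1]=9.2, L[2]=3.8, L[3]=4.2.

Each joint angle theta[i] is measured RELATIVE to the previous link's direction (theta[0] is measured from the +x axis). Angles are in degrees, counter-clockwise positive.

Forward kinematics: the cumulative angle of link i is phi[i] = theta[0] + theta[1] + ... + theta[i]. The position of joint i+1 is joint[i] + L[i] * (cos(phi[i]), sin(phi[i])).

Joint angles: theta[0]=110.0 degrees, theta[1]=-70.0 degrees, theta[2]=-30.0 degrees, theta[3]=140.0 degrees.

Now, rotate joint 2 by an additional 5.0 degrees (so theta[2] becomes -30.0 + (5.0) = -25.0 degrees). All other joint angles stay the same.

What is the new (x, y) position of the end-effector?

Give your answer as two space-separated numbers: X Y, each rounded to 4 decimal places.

joint[0] = (0.0000, 0.0000)  (base)
link 0: phi[0] = 110 = 110 deg
  cos(110 deg) = -0.3420, sin(110 deg) = 0.9397
  joint[1] = (0.0000, 0.0000) + 10.5 * (-0.3420, 0.9397) = (0.0000 + -3.5912, 0.0000 + 9.8668) = (-3.5912, 9.8668)
link 1: phi[1] = 110 + -70 = 40 deg
  cos(40 deg) = 0.7660, sin(40 deg) = 0.6428
  joint[2] = (-3.5912, 9.8668) + 9.2 * (0.7660, 0.6428) = (-3.5912 + 7.0476, 9.8668 + 5.9136) = (3.4564, 15.7804)
link 2: phi[2] = 110 + -70 + -25 = 15 deg
  cos(15 deg) = 0.9659, sin(15 deg) = 0.2588
  joint[3] = (3.4564, 15.7804) + 3.8 * (0.9659, 0.2588) = (3.4564 + 3.6705, 15.7804 + 0.9835) = (7.1269, 16.7639)
link 3: phi[3] = 110 + -70 + -25 + 140 = 155 deg
  cos(155 deg) = -0.9063, sin(155 deg) = 0.4226
  joint[4] = (7.1269, 16.7639) + 4.2 * (-0.9063, 0.4226) = (7.1269 + -3.8065, 16.7639 + 1.7750) = (3.3204, 18.5389)
End effector: (3.3204, 18.5389)

Answer: 3.3204 18.5389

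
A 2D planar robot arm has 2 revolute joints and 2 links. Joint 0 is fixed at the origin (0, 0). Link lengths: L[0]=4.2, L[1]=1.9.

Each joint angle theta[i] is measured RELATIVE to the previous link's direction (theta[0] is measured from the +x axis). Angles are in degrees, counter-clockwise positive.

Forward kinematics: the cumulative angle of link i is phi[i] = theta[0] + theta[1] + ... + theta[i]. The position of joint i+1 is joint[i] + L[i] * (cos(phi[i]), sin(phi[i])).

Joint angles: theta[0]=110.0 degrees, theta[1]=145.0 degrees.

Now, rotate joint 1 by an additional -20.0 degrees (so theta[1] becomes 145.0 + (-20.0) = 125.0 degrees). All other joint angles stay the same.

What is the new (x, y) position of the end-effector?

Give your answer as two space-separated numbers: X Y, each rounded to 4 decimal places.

Answer: -2.5263 2.3903

Derivation:
joint[0] = (0.0000, 0.0000)  (base)
link 0: phi[0] = 110 = 110 deg
  cos(110 deg) = -0.3420, sin(110 deg) = 0.9397
  joint[1] = (0.0000, 0.0000) + 4.2 * (-0.3420, 0.9397) = (0.0000 + -1.4365, 0.0000 + 3.9467) = (-1.4365, 3.9467)
link 1: phi[1] = 110 + 125 = 235 deg
  cos(235 deg) = -0.5736, sin(235 deg) = -0.8192
  joint[2] = (-1.4365, 3.9467) + 1.9 * (-0.5736, -0.8192) = (-1.4365 + -1.0898, 3.9467 + -1.5564) = (-2.5263, 2.3903)
End effector: (-2.5263, 2.3903)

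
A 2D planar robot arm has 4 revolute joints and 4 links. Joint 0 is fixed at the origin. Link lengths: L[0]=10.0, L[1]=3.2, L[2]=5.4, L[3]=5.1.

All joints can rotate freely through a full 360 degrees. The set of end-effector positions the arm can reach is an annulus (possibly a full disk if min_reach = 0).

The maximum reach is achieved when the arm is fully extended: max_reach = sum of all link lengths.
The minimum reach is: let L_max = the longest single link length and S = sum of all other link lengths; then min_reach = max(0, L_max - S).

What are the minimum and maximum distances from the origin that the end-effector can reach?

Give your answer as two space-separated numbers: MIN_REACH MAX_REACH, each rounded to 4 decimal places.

Answer: 0.0000 23.7000

Derivation:
Link lengths: [10.0, 3.2, 5.4, 5.1]
max_reach = 10 + 3.2 + 5.4 + 5.1 = 23.7
L_max = max([10.0, 3.2, 5.4, 5.1]) = 10
S (sum of others) = 23.7 - 10 = 13.7
min_reach = max(0, 10 - 13.7) = max(0, -3.7) = 0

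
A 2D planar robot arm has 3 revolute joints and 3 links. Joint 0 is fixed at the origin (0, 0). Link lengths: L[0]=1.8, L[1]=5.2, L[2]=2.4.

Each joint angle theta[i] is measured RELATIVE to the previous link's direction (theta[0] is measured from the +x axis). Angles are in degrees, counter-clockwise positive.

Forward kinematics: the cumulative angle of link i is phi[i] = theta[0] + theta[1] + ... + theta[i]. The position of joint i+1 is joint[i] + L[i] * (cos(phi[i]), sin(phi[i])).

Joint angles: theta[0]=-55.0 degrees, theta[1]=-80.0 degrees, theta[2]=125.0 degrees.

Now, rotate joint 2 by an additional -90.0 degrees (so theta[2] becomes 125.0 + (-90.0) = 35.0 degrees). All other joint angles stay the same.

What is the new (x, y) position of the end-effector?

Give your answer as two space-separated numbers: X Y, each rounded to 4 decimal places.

joint[0] = (0.0000, 0.0000)  (base)
link 0: phi[0] = -55 = -55 deg
  cos(-55 deg) = 0.5736, sin(-55 deg) = -0.8192
  joint[1] = (0.0000, 0.0000) + 1.8 * (0.5736, -0.8192) = (0.0000 + 1.0324, 0.0000 + -1.4745) = (1.0324, -1.4745)
link 1: phi[1] = -55 + -80 = -135 deg
  cos(-135 deg) = -0.7071, sin(-135 deg) = -0.7071
  joint[2] = (1.0324, -1.4745) + 5.2 * (-0.7071, -0.7071) = (1.0324 + -3.6770, -1.4745 + -3.6770) = (-2.6445, -5.1514)
link 2: phi[2] = -55 + -80 + 35 = -100 deg
  cos(-100 deg) = -0.1736, sin(-100 deg) = -0.9848
  joint[3] = (-2.6445, -5.1514) + 2.4 * (-0.1736, -0.9848) = (-2.6445 + -0.4168, -5.1514 + -2.3635) = (-3.0613, -7.5150)
End effector: (-3.0613, -7.5150)

Answer: -3.0613 -7.5150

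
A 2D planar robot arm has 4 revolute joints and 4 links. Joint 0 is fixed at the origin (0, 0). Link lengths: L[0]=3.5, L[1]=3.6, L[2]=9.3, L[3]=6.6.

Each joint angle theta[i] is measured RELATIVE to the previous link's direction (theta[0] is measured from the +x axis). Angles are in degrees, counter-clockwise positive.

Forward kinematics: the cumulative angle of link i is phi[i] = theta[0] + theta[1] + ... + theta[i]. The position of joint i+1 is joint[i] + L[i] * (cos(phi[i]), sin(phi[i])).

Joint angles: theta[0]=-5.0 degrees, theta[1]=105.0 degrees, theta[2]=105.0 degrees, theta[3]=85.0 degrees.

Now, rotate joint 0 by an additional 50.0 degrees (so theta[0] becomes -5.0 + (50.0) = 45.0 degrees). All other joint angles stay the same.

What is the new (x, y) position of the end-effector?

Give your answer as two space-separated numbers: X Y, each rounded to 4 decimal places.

Answer: 3.1521 -6.9656

Derivation:
joint[0] = (0.0000, 0.0000)  (base)
link 0: phi[0] = 45 = 45 deg
  cos(45 deg) = 0.7071, sin(45 deg) = 0.7071
  joint[1] = (0.0000, 0.0000) + 3.5 * (0.7071, 0.7071) = (0.0000 + 2.4749, 0.0000 + 2.4749) = (2.4749, 2.4749)
link 1: phi[1] = 45 + 105 = 150 deg
  cos(150 deg) = -0.8660, sin(150 deg) = 0.5000
  joint[2] = (2.4749, 2.4749) + 3.6 * (-0.8660, 0.5000) = (2.4749 + -3.1177, 2.4749 + 1.8000) = (-0.6428, 4.2749)
link 2: phi[2] = 45 + 105 + 105 = 255 deg
  cos(255 deg) = -0.2588, sin(255 deg) = -0.9659
  joint[3] = (-0.6428, 4.2749) + 9.3 * (-0.2588, -0.9659) = (-0.6428 + -2.4070, 4.2749 + -8.9831) = (-3.0498, -4.7082)
link 3: phi[3] = 45 + 105 + 105 + 85 = 340 deg
  cos(340 deg) = 0.9397, sin(340 deg) = -0.3420
  joint[4] = (-3.0498, -4.7082) + 6.6 * (0.9397, -0.3420) = (-3.0498 + 6.2020, -4.7082 + -2.2573) = (3.1521, -6.9656)
End effector: (3.1521, -6.9656)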